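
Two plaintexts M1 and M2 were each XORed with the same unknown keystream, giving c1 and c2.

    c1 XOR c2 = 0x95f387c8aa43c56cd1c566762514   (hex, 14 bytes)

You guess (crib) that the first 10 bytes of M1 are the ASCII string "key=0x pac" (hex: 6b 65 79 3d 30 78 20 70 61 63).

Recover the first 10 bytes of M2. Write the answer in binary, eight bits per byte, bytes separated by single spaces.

11111110 10010110 11111110 11110101 10011010 00111011 11100101 00011100 10110000 10100110

Since c1 ⊕ c2 = M1 ⊕ M2, XORing with the guessed M1 bytes yields the corresponding M2 bytes: M2 = (c1 ⊕ c2) ⊕ M1.
95 ^ 6b = fe
f3 ^ 65 = 96
87 ^ 79 = fe
c8 ^ 3d = f5
aa ^ 30 = 9a
43 ^ 78 = 3b
c5 ^ 20 = e5
6c ^ 70 = 1c
d1 ^ 61 = b0
c5 ^ 63 = a6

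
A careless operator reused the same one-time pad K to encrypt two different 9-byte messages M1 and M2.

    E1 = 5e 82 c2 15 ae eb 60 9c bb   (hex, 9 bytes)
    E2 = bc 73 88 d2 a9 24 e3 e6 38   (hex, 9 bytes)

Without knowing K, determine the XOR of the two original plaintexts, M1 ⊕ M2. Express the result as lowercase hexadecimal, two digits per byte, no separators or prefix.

e2f14ac707cf837a83

E1 ⊕ E2 = (M1 ⊕ K) ⊕ (M2 ⊕ K) = M1 ⊕ M2 — the shared key cancels under XOR.
byte 0: 01011110 ^ 10111100 = 11100010
byte 1: 10000010 ^ 01110011 = 11110001
byte 2: 11000010 ^ 10001000 = 01001010
byte 3: 00010101 ^ 11010010 = 11000111
byte 4: 10101110 ^ 10101001 = 00000111
byte 5: 11101011 ^ 00100100 = 11001111
byte 6: 01100000 ^ 11100011 = 10000011
byte 7: 10011100 ^ 11100110 = 01111010
byte 8: 10111011 ^ 00111000 = 10000011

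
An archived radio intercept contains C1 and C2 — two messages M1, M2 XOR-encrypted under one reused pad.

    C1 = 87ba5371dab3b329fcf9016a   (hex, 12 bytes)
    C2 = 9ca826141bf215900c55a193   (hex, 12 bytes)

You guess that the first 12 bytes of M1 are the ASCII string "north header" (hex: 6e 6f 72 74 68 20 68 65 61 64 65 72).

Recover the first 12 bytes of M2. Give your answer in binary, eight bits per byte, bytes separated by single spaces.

First, C1 ⊕ C2 = (M1 ⊕ K) ⊕ (M2 ⊕ K) = M1 ⊕ M2, so the key drops out. Then M2 = (M1 ⊕ M2) ⊕ M1 over the first 12 bytes.
byte 0: (87 ⊕ 9c) ⊕ 6e = 1b ⊕ 6e = 75
byte 1: (ba ⊕ a8) ⊕ 6f = 12 ⊕ 6f = 7d
byte 2: (53 ⊕ 26) ⊕ 72 = 75 ⊕ 72 = 07
byte 3: (71 ⊕ 14) ⊕ 74 = 65 ⊕ 74 = 11
byte 4: (da ⊕ 1b) ⊕ 68 = c1 ⊕ 68 = a9
byte 5: (b3 ⊕ f2) ⊕ 20 = 41 ⊕ 20 = 61
byte 6: (b3 ⊕ 15) ⊕ 68 = a6 ⊕ 68 = ce
byte 7: (29 ⊕ 90) ⊕ 65 = b9 ⊕ 65 = dc
byte 8: (fc ⊕ 0c) ⊕ 61 = f0 ⊕ 61 = 91
byte 9: (f9 ⊕ 55) ⊕ 64 = ac ⊕ 64 = c8
byte 10: (01 ⊕ a1) ⊕ 65 = a0 ⊕ 65 = c5
byte 11: (6a ⊕ 93) ⊕ 72 = f9 ⊕ 72 = 8b

01110101 01111101 00000111 00010001 10101001 01100001 11001110 11011100 10010001 11001000 11000101 10001011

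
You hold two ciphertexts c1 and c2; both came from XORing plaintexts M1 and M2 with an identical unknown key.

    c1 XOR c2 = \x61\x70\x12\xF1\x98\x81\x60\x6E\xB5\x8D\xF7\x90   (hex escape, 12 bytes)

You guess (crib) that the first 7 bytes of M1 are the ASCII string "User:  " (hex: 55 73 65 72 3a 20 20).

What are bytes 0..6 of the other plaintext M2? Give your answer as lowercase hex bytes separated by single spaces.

Since c1 ⊕ c2 = M1 ⊕ M2, XORing with the guessed M1 bytes yields the corresponding M2 bytes: M2 = (c1 ⊕ c2) ⊕ M1.
byte 0: 61 ^ 55 = 34
byte 1: 70 ^ 73 = 03
byte 2: 12 ^ 65 = 77
byte 3: f1 ^ 72 = 83
byte 4: 98 ^ 3a = a2
byte 5: 81 ^ 20 = a1
byte 6: 60 ^ 20 = 40

34 03 77 83 a2 a1 40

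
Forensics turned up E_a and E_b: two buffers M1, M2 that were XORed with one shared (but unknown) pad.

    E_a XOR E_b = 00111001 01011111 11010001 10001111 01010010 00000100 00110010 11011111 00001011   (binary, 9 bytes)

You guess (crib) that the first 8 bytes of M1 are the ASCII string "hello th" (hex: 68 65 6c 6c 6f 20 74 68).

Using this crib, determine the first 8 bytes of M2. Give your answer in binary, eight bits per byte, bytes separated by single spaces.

Since E_a ⊕ E_b = M1 ⊕ M2, XORing with the guessed M1 bytes yields the corresponding M2 bytes: M2 = (E_a ⊕ E_b) ⊕ M1.
byte 0: 00111001 ^ 01101000 = 01010001
byte 1: 01011111 ^ 01100101 = 00111010
byte 2: 11010001 ^ 01101100 = 10111101
byte 3: 10001111 ^ 01101100 = 11100011
byte 4: 01010010 ^ 01101111 = 00111101
byte 5: 00000100 ^ 00100000 = 00100100
byte 6: 00110010 ^ 01110100 = 01000110
byte 7: 11011111 ^ 01101000 = 10110111

01010001 00111010 10111101 11100011 00111101 00100100 01000110 10110111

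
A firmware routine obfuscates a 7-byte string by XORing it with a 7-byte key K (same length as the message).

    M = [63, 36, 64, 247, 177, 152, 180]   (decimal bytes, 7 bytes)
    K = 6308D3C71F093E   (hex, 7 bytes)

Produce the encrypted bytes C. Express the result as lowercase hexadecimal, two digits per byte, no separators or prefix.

byte 0: 3f xor 63 = 5c
byte 1: 24 xor 08 = 2c
byte 2: 40 xor d3 = 93
byte 3: f7 xor c7 = 30
byte 4: b1 xor 1f = ae
byte 5: 98 xor 09 = 91
byte 6: b4 xor 3e = 8a

5c2c9330ae918a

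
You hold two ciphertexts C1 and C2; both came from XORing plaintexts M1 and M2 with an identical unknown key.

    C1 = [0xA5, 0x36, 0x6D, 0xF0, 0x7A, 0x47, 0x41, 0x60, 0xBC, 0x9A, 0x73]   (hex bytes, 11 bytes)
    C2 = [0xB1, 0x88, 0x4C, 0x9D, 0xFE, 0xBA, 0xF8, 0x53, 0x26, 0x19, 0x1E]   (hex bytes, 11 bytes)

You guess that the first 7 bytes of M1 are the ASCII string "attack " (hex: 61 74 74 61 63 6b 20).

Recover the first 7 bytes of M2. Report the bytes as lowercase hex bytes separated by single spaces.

75 ca 55 0c e7 96 99

First, C1 ⊕ C2 = (M1 ⊕ K) ⊕ (M2 ⊕ K) = M1 ⊕ M2, so the key drops out. Then M2 = (M1 ⊕ M2) ⊕ M1 over the first 7 bytes.
byte 0: (a5 XOR b1) XOR 61 = 14 XOR 61 = 75
byte 1: (36 XOR 88) XOR 74 = be XOR 74 = ca
byte 2: (6d XOR 4c) XOR 74 = 21 XOR 74 = 55
byte 3: (f0 XOR 9d) XOR 61 = 6d XOR 61 = 0c
byte 4: (7a XOR fe) XOR 63 = 84 XOR 63 = e7
byte 5: (47 XOR ba) XOR 6b = fd XOR 6b = 96
byte 6: (41 XOR f8) XOR 20 = b9 XOR 20 = 99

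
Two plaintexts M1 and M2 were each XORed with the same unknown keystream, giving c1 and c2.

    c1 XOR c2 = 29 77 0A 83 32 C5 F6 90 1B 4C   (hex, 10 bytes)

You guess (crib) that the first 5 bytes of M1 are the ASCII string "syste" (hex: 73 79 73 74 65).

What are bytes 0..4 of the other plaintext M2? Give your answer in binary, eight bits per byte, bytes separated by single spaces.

01011010 00001110 01111001 11110111 01010111

Since c1 ⊕ c2 = M1 ⊕ M2, XORing with the guessed M1 bytes yields the corresponding M2 bytes: M2 = (c1 ⊕ c2) ⊕ M1.
29 ^ 73 = 5a
77 ^ 79 = 0e
0a ^ 73 = 79
83 ^ 74 = f7
32 ^ 65 = 57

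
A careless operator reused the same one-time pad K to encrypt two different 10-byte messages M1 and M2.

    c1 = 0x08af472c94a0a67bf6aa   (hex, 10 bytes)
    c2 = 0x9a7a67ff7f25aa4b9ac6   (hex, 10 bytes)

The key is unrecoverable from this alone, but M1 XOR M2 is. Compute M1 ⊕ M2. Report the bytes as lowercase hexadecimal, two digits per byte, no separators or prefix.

92d520d3eb850c306c6c

c1 ⊕ c2 = (M1 ⊕ K) ⊕ (M2 ⊕ K) = M1 ⊕ M2 — the shared key cancels under XOR.
byte 0: 00001000 xor 10011010 = 10010010
byte 1: 10101111 xor 01111010 = 11010101
byte 2: 01000111 xor 01100111 = 00100000
byte 3: 00101100 xor 11111111 = 11010011
byte 4: 10010100 xor 01111111 = 11101011
byte 5: 10100000 xor 00100101 = 10000101
byte 6: 10100110 xor 10101010 = 00001100
byte 7: 01111011 xor 01001011 = 00110000
byte 8: 11110110 xor 10011010 = 01101100
byte 9: 10101010 xor 11000110 = 01101100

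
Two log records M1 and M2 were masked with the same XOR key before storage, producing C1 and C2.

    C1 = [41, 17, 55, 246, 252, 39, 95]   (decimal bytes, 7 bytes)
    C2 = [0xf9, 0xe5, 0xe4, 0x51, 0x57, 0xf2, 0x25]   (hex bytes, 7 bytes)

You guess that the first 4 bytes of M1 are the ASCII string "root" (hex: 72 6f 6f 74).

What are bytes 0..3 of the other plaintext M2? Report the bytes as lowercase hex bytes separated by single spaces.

First, C1 ⊕ C2 = (M1 ⊕ K) ⊕ (M2 ⊕ K) = M1 ⊕ M2, so the key drops out. Then M2 = (M1 ⊕ M2) ⊕ M1 over the first 4 bytes.
byte 0: (29 xor f9) xor 72 = d0 xor 72 = a2
byte 1: (11 xor e5) xor 6f = f4 xor 6f = 9b
byte 2: (37 xor e4) xor 6f = d3 xor 6f = bc
byte 3: (f6 xor 51) xor 74 = a7 xor 74 = d3

a2 9b bc d3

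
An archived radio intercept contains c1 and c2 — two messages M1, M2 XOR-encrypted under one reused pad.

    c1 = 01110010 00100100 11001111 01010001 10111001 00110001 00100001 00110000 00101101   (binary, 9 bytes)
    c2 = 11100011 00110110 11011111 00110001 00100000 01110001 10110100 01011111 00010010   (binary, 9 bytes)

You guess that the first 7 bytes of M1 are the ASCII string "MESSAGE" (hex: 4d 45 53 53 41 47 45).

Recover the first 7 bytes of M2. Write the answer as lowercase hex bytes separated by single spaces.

First, c1 ⊕ c2 = (M1 ⊕ K) ⊕ (M2 ⊕ K) = M1 ⊕ M2, so the key drops out. Then M2 = (M1 ⊕ M2) ⊕ M1 over the first 7 bytes.
byte 0: (72 ^ e3) ^ 4d = 91 ^ 4d = dc
byte 1: (24 ^ 36) ^ 45 = 12 ^ 45 = 57
byte 2: (cf ^ df) ^ 53 = 10 ^ 53 = 43
byte 3: (51 ^ 31) ^ 53 = 60 ^ 53 = 33
byte 4: (b9 ^ 20) ^ 41 = 99 ^ 41 = d8
byte 5: (31 ^ 71) ^ 47 = 40 ^ 47 = 07
byte 6: (21 ^ b4) ^ 45 = 95 ^ 45 = d0

dc 57 43 33 d8 07 d0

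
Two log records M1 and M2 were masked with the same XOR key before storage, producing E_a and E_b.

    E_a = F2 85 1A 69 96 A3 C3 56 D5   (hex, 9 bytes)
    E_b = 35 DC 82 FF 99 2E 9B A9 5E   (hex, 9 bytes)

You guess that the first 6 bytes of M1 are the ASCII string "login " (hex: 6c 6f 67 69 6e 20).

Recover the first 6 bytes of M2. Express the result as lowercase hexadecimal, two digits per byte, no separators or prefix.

First, E_a ⊕ E_b = (M1 ⊕ K) ⊕ (M2 ⊕ K) = M1 ⊕ M2, so the key drops out. Then M2 = (M1 ⊕ M2) ⊕ M1 over the first 6 bytes.
byte 0: (f2 ^ 35) ^ 6c = c7 ^ 6c = ab
byte 1: (85 ^ dc) ^ 6f = 59 ^ 6f = 36
byte 2: (1a ^ 82) ^ 67 = 98 ^ 67 = ff
byte 3: (69 ^ ff) ^ 69 = 96 ^ 69 = ff
byte 4: (96 ^ 99) ^ 6e = 0f ^ 6e = 61
byte 5: (a3 ^ 2e) ^ 20 = 8d ^ 20 = ad

ab36ffff61ad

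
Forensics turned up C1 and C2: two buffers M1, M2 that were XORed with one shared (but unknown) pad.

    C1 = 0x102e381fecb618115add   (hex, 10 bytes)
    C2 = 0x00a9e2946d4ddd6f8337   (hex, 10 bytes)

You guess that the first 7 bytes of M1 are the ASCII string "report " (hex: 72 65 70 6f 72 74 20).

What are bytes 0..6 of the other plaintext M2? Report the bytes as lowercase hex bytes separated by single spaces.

First, C1 ⊕ C2 = (M1 ⊕ K) ⊕ (M2 ⊕ K) = M1 ⊕ M2, so the key drops out. Then M2 = (M1 ⊕ M2) ⊕ M1 over the first 7 bytes.
byte 0: (10 XOR 00) XOR 72 = 10 XOR 72 = 62
byte 1: (2e XOR a9) XOR 65 = 87 XOR 65 = e2
byte 2: (38 XOR e2) XOR 70 = da XOR 70 = aa
byte 3: (1f XOR 94) XOR 6f = 8b XOR 6f = e4
byte 4: (ec XOR 6d) XOR 72 = 81 XOR 72 = f3
byte 5: (b6 XOR 4d) XOR 74 = fb XOR 74 = 8f
byte 6: (18 XOR dd) XOR 20 = c5 XOR 20 = e5

62 e2 aa e4 f3 8f e5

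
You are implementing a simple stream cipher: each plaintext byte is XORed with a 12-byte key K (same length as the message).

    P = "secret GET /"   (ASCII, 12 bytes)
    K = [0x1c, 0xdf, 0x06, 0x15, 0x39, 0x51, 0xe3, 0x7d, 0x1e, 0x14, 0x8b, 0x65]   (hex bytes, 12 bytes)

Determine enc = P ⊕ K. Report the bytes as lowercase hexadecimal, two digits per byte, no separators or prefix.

byte 0: 73 XOR 1c = 6f
byte 1: 65 XOR df = ba
byte 2: 63 XOR 06 = 65
byte 3: 72 XOR 15 = 67
byte 4: 65 XOR 39 = 5c
byte 5: 74 XOR 51 = 25
byte 6: 20 XOR e3 = c3
byte 7: 47 XOR 7d = 3a
byte 8: 45 XOR 1e = 5b
byte 9: 54 XOR 14 = 40
byte 10: 20 XOR 8b = ab
byte 11: 2f XOR 65 = 4a

6fba65675c25c33a5b40ab4a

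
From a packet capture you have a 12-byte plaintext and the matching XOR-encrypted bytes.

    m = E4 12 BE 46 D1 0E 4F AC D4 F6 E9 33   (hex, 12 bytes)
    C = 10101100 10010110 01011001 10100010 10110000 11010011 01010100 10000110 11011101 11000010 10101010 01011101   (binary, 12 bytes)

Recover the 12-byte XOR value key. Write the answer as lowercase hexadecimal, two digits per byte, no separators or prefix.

4884e7e461dd1b2a0934436e

Since C = m ⊕ key, XORing both sides with m gives key = m ⊕ C.
228 XOR 172 =  72
 18 XOR 150 = 132
190 XOR  89 = 231
 70 XOR 162 = 228
209 XOR 176 =  97
 14 XOR 211 = 221
 79 XOR  84 =  27
172 XOR 134 =  42
212 XOR 221 =   9
246 XOR 194 =  52
233 XOR 170 =  67
 51 XOR  93 = 110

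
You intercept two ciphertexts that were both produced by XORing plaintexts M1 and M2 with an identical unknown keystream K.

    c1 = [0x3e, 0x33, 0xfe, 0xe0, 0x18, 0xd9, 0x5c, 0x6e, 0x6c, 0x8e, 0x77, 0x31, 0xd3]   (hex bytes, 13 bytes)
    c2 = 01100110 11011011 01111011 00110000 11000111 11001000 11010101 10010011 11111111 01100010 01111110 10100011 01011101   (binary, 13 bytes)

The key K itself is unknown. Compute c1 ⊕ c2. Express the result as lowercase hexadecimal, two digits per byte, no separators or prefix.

58e885d0df1189fd93ec09928e

c1 ⊕ c2 = (M1 ⊕ K) ⊕ (M2 ⊕ K) = M1 ⊕ M2 — the shared key cancels under XOR.
byte 0: 00111110 ⊕ 01100110 = 01011000
byte 1: 00110011 ⊕ 11011011 = 11101000
byte 2: 11111110 ⊕ 01111011 = 10000101
byte 3: 11100000 ⊕ 00110000 = 11010000
byte 4: 00011000 ⊕ 11000111 = 11011111
byte 5: 11011001 ⊕ 11001000 = 00010001
byte 6: 01011100 ⊕ 11010101 = 10001001
byte 7: 01101110 ⊕ 10010011 = 11111101
byte 8: 01101100 ⊕ 11111111 = 10010011
byte 9: 10001110 ⊕ 01100010 = 11101100
byte 10: 01110111 ⊕ 01111110 = 00001001
byte 11: 00110001 ⊕ 10100011 = 10010010
byte 12: 11010011 ⊕ 01011101 = 10001110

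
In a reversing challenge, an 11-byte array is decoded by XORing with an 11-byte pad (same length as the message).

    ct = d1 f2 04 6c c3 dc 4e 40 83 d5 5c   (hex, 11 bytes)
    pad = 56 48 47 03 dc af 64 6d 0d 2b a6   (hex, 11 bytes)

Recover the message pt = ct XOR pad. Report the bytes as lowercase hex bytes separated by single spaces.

87 ba 43 6f 1f 73 2a 2d 8e fe fa

d1 ^ 56 = 87
f2 ^ 48 = ba
04 ^ 47 = 43
6c ^ 03 = 6f
c3 ^ dc = 1f
dc ^ af = 73
4e ^ 64 = 2a
40 ^ 6d = 2d
83 ^ 0d = 8e
d5 ^ 2b = fe
5c ^ a6 = fa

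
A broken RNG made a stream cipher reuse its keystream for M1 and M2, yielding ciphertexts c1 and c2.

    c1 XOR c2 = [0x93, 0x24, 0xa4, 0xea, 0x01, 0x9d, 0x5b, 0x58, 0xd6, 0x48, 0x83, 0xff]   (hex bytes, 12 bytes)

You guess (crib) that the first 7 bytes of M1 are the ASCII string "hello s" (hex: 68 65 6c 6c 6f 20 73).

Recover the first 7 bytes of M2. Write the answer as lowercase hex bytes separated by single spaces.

Since c1 ⊕ c2 = M1 ⊕ M2, XORing with the guessed M1 bytes yields the corresponding M2 bytes: M2 = (c1 ⊕ c2) ⊕ M1.
byte 0: 93 XOR 68 = fb
byte 1: 24 XOR 65 = 41
byte 2: a4 XOR 6c = c8
byte 3: ea XOR 6c = 86
byte 4: 01 XOR 6f = 6e
byte 5: 9d XOR 20 = bd
byte 6: 5b XOR 73 = 28

fb 41 c8 86 6e bd 28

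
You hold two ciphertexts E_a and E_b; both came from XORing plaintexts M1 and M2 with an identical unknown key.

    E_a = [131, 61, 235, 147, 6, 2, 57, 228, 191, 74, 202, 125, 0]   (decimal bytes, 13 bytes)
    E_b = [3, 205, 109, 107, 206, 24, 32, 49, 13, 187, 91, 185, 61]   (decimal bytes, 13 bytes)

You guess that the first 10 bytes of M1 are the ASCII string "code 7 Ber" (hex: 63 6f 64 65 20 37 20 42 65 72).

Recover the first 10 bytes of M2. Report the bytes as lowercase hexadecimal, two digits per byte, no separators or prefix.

First, E_a ⊕ E_b = (M1 ⊕ K) ⊕ (M2 ⊕ K) = M1 ⊕ M2, so the key drops out. Then M2 = (M1 ⊕ M2) ⊕ M1 over the first 10 bytes.
byte 0: (83 ^ 03) ^ 63 = 80 ^ 63 = e3
byte 1: (3d ^ cd) ^ 6f = f0 ^ 6f = 9f
byte 2: (eb ^ 6d) ^ 64 = 86 ^ 64 = e2
byte 3: (93 ^ 6b) ^ 65 = f8 ^ 65 = 9d
byte 4: (06 ^ ce) ^ 20 = c8 ^ 20 = e8
byte 5: (02 ^ 18) ^ 37 = 1a ^ 37 = 2d
byte 6: (39 ^ 20) ^ 20 = 19 ^ 20 = 39
byte 7: (e4 ^ 31) ^ 42 = d5 ^ 42 = 97
byte 8: (bf ^ 0d) ^ 65 = b2 ^ 65 = d7
byte 9: (4a ^ bb) ^ 72 = f1 ^ 72 = 83

e39fe29de82d3997d783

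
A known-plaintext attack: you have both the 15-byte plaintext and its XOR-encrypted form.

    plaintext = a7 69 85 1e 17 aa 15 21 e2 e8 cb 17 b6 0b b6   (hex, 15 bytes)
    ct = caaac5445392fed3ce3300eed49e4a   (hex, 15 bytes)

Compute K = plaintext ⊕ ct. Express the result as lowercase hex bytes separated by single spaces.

Since ct = plaintext ⊕ K, XORing both sides with plaintext gives K = plaintext ⊕ ct.
a7 XOR ca = 6d
69 XOR aa = c3
85 XOR c5 = 40
1e XOR 44 = 5a
17 XOR 53 = 44
aa XOR 92 = 38
15 XOR fe = eb
21 XOR d3 = f2
e2 XOR ce = 2c
e8 XOR 33 = db
cb XOR 00 = cb
17 XOR ee = f9
b6 XOR d4 = 62
0b XOR 9e = 95
b6 XOR 4a = fc

6d c3 40 5a 44 38 eb f2 2c db cb f9 62 95 fc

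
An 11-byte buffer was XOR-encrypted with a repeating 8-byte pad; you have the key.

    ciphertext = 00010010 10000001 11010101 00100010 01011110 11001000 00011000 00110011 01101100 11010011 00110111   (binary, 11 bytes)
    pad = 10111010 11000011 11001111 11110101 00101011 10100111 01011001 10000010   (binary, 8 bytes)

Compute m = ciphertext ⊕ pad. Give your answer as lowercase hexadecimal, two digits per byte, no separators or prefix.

The 8-byte key repeats, so the effective keystream is ba c3 cf f5 2b a7 59 82 ba c3 cf.
byte 0: 12 xor ba = a8
byte 1: 81 xor c3 = 42
byte 2: d5 xor cf = 1a
byte 3: 22 xor f5 = d7
byte 4: 5e xor 2b = 75
byte 5: c8 xor a7 = 6f
byte 6: 18 xor 59 = 41
byte 7: 33 xor 82 = b1
byte 8: 6c xor ba = d6
byte 9: d3 xor c3 = 10
byte 10: 37 xor cf = f8

a8421ad7756f41b1d610f8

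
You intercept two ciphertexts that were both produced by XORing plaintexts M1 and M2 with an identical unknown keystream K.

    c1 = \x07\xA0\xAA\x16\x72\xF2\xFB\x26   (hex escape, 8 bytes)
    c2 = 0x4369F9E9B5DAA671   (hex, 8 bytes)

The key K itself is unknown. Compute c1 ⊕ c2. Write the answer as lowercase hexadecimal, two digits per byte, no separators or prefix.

c1 ⊕ c2 = (M1 ⊕ K) ⊕ (M2 ⊕ K) = M1 ⊕ M2 — the shared key cancels under XOR.
07 ^ 43 = 44
a0 ^ 69 = c9
aa ^ f9 = 53
16 ^ e9 = ff
72 ^ b5 = c7
f2 ^ da = 28
fb ^ a6 = 5d
26 ^ 71 = 57

44c953ffc7285d57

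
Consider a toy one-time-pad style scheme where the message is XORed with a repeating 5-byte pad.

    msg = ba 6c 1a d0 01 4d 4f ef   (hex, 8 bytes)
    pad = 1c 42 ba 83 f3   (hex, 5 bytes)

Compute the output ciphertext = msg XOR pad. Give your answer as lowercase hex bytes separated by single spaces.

a6 2e a0 53 f2 51 0d 55

The 5-byte key repeats, so the effective keystream is 1c 42 ba 83 f3 1c 42 ba.
byte 0: ba ⊕ 1c = a6
byte 1: 6c ⊕ 42 = 2e
byte 2: 1a ⊕ ba = a0
byte 3: d0 ⊕ 83 = 53
byte 4: 01 ⊕ f3 = f2
byte 5: 4d ⊕ 1c = 51
byte 6: 4f ⊕ 42 = 0d
byte 7: ef ⊕ ba = 55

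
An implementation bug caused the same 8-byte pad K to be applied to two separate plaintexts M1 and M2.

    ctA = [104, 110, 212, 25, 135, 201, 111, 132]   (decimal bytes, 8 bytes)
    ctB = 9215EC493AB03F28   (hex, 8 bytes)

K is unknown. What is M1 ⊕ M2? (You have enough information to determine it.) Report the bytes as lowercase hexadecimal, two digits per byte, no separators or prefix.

fa7b3850bd7950ac

ctA ⊕ ctB = (M1 ⊕ K) ⊕ (M2 ⊕ K) = M1 ⊕ M2 — the shared key cancels under XOR.
01101000 XOR 10010010 = 11111010
01101110 XOR 00010101 = 01111011
11010100 XOR 11101100 = 00111000
00011001 XOR 01001001 = 01010000
10000111 XOR 00111010 = 10111101
11001001 XOR 10110000 = 01111001
01101111 XOR 00111111 = 01010000
10000100 XOR 00101000 = 10101100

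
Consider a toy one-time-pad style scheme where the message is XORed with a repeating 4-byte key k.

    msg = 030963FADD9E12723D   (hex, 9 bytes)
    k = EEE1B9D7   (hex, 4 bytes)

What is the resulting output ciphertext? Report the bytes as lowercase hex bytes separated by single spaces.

The 4-byte key repeats, so the effective keystream is ee e1 b9 d7 ee e1 b9 d7 ee.
byte 0:   3 XOR 238 = 237
byte 1:   9 XOR 225 = 232
byte 2:  99 XOR 185 = 218
byte 3: 250 XOR 215 =  45
byte 4: 221 XOR 238 =  51
byte 5: 158 XOR 225 = 127
byte 6:  18 XOR 185 = 171
byte 7: 114 XOR 215 = 165
byte 8:  61 XOR 238 = 211

ed e8 da 2d 33 7f ab a5 d3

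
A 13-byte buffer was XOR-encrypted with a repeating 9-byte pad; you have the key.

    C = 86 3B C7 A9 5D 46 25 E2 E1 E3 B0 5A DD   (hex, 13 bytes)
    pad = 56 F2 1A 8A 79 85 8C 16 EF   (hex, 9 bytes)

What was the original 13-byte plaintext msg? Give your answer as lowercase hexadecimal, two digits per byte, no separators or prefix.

The 9-byte key repeats, so the effective keystream is 56 f2 1a 8a 79 85 8c 16 ef 56 f2 1a 8a.
byte 0: 134 XOR  86 = 208
byte 1:  59 XOR 242 = 201
byte 2: 199 XOR  26 = 221
byte 3: 169 XOR 138 =  35
byte 4:  93 XOR 121 =  36
byte 5:  70 XOR 133 = 195
byte 6:  37 XOR 140 = 169
byte 7: 226 XOR  22 = 244
byte 8: 225 XOR 239 =  14
byte 9: 227 XOR  86 = 181
byte 10: 176 XOR 242 =  66
byte 11:  90 XOR  26 =  64
byte 12: 221 XOR 138 =  87

d0c9dd2324c3a9f40eb5424057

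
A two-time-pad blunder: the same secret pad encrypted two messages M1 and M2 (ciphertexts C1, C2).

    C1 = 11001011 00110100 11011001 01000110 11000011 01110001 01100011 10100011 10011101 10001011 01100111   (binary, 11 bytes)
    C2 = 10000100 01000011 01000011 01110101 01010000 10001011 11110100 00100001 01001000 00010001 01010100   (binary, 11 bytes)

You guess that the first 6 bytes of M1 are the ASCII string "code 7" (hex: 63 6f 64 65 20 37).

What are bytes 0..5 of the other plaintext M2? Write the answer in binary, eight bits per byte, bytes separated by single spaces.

00101100 00011000 11111110 01010110 10110011 11001101

First, C1 ⊕ C2 = (M1 ⊕ K) ⊕ (M2 ⊕ K) = M1 ⊕ M2, so the key drops out. Then M2 = (M1 ⊕ M2) ⊕ M1 over the first 6 bytes.
byte 0: (cb ⊕ 84) ⊕ 63 = 4f ⊕ 63 = 2c
byte 1: (34 ⊕ 43) ⊕ 6f = 77 ⊕ 6f = 18
byte 2: (d9 ⊕ 43) ⊕ 64 = 9a ⊕ 64 = fe
byte 3: (46 ⊕ 75) ⊕ 65 = 33 ⊕ 65 = 56
byte 4: (c3 ⊕ 50) ⊕ 20 = 93 ⊕ 20 = b3
byte 5: (71 ⊕ 8b) ⊕ 37 = fa ⊕ 37 = cd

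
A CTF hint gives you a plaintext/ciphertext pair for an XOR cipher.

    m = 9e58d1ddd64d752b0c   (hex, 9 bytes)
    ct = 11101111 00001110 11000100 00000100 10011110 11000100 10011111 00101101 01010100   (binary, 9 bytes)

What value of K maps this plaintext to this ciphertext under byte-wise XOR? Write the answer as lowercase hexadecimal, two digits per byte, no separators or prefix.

715615d94889ea0658

Since ct = m ⊕ K, XORing both sides with m gives K = m ⊕ ct.
9e xor ef = 71
58 xor 0e = 56
d1 xor c4 = 15
dd xor 04 = d9
d6 xor 9e = 48
4d xor c4 = 89
75 xor 9f = ea
2b xor 2d = 06
0c xor 54 = 58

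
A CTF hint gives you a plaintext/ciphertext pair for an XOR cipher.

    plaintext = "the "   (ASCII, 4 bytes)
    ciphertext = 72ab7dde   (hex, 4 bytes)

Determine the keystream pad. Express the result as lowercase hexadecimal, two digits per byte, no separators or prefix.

06c318fe

Since ciphertext = plaintext ⊕ pad, XORing both sides with plaintext gives pad = plaintext ⊕ ciphertext.
byte 0: 74 ^ 72 = 06
byte 1: 68 ^ ab = c3
byte 2: 65 ^ 7d = 18
byte 3: 20 ^ de = fe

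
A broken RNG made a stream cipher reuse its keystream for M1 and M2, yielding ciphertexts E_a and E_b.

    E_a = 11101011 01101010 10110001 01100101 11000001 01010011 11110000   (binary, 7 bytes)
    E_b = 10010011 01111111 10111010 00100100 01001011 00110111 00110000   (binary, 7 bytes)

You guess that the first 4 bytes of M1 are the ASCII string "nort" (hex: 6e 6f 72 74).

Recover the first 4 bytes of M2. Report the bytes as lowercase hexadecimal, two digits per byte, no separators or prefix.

First, E_a ⊕ E_b = (M1 ⊕ K) ⊕ (M2 ⊕ K) = M1 ⊕ M2, so the key drops out. Then M2 = (M1 ⊕ M2) ⊕ M1 over the first 4 bytes.
byte 0: (eb xor 93) xor 6e = 78 xor 6e = 16
byte 1: (6a xor 7f) xor 6f = 15 xor 6f = 7a
byte 2: (b1 xor ba) xor 72 = 0b xor 72 = 79
byte 3: (65 xor 24) xor 74 = 41 xor 74 = 35

167a7935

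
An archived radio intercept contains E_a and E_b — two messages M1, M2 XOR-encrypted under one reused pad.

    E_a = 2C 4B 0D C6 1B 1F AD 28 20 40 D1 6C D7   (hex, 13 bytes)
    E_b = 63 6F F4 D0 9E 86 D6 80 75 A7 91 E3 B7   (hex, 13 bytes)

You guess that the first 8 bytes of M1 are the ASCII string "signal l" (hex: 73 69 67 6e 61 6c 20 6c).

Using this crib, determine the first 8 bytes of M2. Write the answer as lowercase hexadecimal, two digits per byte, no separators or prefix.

First, E_a ⊕ E_b = (M1 ⊕ K) ⊕ (M2 ⊕ K) = M1 ⊕ M2, so the key drops out. Then M2 = (M1 ⊕ M2) ⊕ M1 over the first 8 bytes.
byte 0: (2c xor 63) xor 73 = 4f xor 73 = 3c
byte 1: (4b xor 6f) xor 69 = 24 xor 69 = 4d
byte 2: (0d xor f4) xor 67 = f9 xor 67 = 9e
byte 3: (c6 xor d0) xor 6e = 16 xor 6e = 78
byte 4: (1b xor 9e) xor 61 = 85 xor 61 = e4
byte 5: (1f xor 86) xor 6c = 99 xor 6c = f5
byte 6: (ad xor d6) xor 20 = 7b xor 20 = 5b
byte 7: (28 xor 80) xor 6c = a8 xor 6c = c4

3c4d9e78e4f55bc4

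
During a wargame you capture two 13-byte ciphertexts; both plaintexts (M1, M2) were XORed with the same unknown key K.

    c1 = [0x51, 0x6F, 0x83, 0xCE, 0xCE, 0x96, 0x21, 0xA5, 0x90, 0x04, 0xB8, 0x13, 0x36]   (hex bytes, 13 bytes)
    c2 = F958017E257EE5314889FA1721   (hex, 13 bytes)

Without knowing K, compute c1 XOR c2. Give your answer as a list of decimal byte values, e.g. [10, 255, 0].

[168, 55, 130, 176, 235, 232, 196, 148, 216, 141, 66, 4, 23]

c1 ⊕ c2 = (M1 ⊕ K) ⊕ (M2 ⊕ K) = M1 ⊕ M2 — the shared key cancels under XOR.
01010001 ^ 11111001 = 10101000
01101111 ^ 01011000 = 00110111
10000011 ^ 00000001 = 10000010
11001110 ^ 01111110 = 10110000
11001110 ^ 00100101 = 11101011
10010110 ^ 01111110 = 11101000
00100001 ^ 11100101 = 11000100
10100101 ^ 00110001 = 10010100
10010000 ^ 01001000 = 11011000
00000100 ^ 10001001 = 10001101
10111000 ^ 11111010 = 01000010
00010011 ^ 00010111 = 00000100
00110110 ^ 00100001 = 00010111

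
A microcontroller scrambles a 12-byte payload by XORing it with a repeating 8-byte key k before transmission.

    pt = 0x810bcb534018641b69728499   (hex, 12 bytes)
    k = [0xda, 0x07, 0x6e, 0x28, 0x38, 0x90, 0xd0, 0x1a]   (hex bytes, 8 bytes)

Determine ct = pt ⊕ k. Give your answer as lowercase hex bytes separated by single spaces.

5b 0c a5 7b 78 88 b4 01 b3 75 ea b1

The 8-byte key repeats, so the effective keystream is da 07 6e 28 38 90 d0 1a da 07 6e 28.
byte 0: 129 ⊕ 218 =  91
byte 1:  11 ⊕   7 =  12
byte 2: 203 ⊕ 110 = 165
byte 3:  83 ⊕  40 = 123
byte 4:  64 ⊕  56 = 120
byte 5:  24 ⊕ 144 = 136
byte 6: 100 ⊕ 208 = 180
byte 7:  27 ⊕  26 =   1
byte 8: 105 ⊕ 218 = 179
byte 9: 114 ⊕   7 = 117
byte 10: 132 ⊕ 110 = 234
byte 11: 153 ⊕  40 = 177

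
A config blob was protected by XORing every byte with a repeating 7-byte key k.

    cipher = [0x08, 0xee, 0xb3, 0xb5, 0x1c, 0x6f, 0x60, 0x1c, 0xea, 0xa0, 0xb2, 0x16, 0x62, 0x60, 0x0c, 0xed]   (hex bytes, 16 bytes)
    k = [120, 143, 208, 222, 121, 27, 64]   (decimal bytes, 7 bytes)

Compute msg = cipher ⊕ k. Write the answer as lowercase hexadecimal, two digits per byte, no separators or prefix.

The 7-byte key repeats, so the effective keystream is 78 8f d0 de 79 1b 40 78 8f d0 de 79 1b 40 78 8f.
byte 0: 08 ⊕ 78 = 70
byte 1: ee ⊕ 8f = 61
byte 2: b3 ⊕ d0 = 63
byte 3: b5 ⊕ de = 6b
byte 4: 1c ⊕ 79 = 65
byte 5: 6f ⊕ 1b = 74
byte 6: 60 ⊕ 40 = 20
byte 7: 1c ⊕ 78 = 64
byte 8: ea ⊕ 8f = 65
byte 9: a0 ⊕ d0 = 70
byte 10: b2 ⊕ de = 6c
byte 11: 16 ⊕ 79 = 6f
byte 12: 62 ⊕ 1b = 79
byte 13: 60 ⊕ 40 = 20
byte 14: 0c ⊕ 78 = 74
byte 15: ed ⊕ 8f = 62

7061636b6574206465706c6f79207462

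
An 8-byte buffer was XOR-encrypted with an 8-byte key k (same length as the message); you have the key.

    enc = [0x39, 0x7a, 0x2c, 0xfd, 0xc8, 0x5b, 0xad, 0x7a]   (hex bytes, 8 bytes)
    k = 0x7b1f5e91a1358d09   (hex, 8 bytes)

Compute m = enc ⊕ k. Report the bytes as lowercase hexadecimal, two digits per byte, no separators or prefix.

39 ^ 7b = 42
7a ^ 1f = 65
2c ^ 5e = 72
fd ^ 91 = 6c
c8 ^ a1 = 69
5b ^ 35 = 6e
ad ^ 8d = 20
7a ^ 09 = 73

4265726c696e2073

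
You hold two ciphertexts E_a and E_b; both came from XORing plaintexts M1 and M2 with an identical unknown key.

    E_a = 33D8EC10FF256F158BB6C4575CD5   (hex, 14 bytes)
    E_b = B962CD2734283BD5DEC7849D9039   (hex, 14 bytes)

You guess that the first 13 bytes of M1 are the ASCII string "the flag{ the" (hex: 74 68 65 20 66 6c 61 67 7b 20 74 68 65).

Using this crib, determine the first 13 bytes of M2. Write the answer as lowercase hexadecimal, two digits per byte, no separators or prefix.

First, E_a ⊕ E_b = (M1 ⊕ K) ⊕ (M2 ⊕ K) = M1 ⊕ M2, so the key drops out. Then M2 = (M1 ⊕ M2) ⊕ M1 over the first 13 bytes.
byte 0: (33 ⊕ b9) ⊕ 74 = 8a ⊕ 74 = fe
byte 1: (d8 ⊕ 62) ⊕ 68 = ba ⊕ 68 = d2
byte 2: (ec ⊕ cd) ⊕ 65 = 21 ⊕ 65 = 44
byte 3: (10 ⊕ 27) ⊕ 20 = 37 ⊕ 20 = 17
byte 4: (ff ⊕ 34) ⊕ 66 = cb ⊕ 66 = ad
byte 5: (25 ⊕ 28) ⊕ 6c = 0d ⊕ 6c = 61
byte 6: (6f ⊕ 3b) ⊕ 61 = 54 ⊕ 61 = 35
byte 7: (15 ⊕ d5) ⊕ 67 = c0 ⊕ 67 = a7
byte 8: (8b ⊕ de) ⊕ 7b = 55 ⊕ 7b = 2e
byte 9: (b6 ⊕ c7) ⊕ 20 = 71 ⊕ 20 = 51
byte 10: (c4 ⊕ 84) ⊕ 74 = 40 ⊕ 74 = 34
byte 11: (57 ⊕ 9d) ⊕ 68 = ca ⊕ 68 = a2
byte 12: (5c ⊕ 90) ⊕ 65 = cc ⊕ 65 = a9

fed24417ad6135a72e5134a2a9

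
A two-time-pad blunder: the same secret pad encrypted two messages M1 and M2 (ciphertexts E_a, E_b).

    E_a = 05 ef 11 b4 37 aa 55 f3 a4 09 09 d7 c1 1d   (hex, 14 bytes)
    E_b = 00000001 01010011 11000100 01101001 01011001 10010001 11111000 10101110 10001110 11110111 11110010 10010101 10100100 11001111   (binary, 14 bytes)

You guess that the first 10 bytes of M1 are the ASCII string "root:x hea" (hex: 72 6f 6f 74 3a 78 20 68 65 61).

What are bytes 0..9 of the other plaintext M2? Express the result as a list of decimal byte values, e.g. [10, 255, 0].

First, E_a ⊕ E_b = (M1 ⊕ K) ⊕ (M2 ⊕ K) = M1 ⊕ M2, so the key drops out. Then M2 = (M1 ⊕ M2) ⊕ M1 over the first 10 bytes.
byte 0: (05 ^ 01) ^ 72 = 04 ^ 72 = 76
byte 1: (ef ^ 53) ^ 6f = bc ^ 6f = d3
byte 2: (11 ^ c4) ^ 6f = d5 ^ 6f = ba
byte 3: (b4 ^ 69) ^ 74 = dd ^ 74 = a9
byte 4: (37 ^ 59) ^ 3a = 6e ^ 3a = 54
byte 5: (aa ^ 91) ^ 78 = 3b ^ 78 = 43
byte 6: (55 ^ f8) ^ 20 = ad ^ 20 = 8d
byte 7: (f3 ^ ae) ^ 68 = 5d ^ 68 = 35
byte 8: (a4 ^ 8e) ^ 65 = 2a ^ 65 = 4f
byte 9: (09 ^ f7) ^ 61 = fe ^ 61 = 9f

[118, 211, 186, 169, 84, 67, 141, 53, 79, 159]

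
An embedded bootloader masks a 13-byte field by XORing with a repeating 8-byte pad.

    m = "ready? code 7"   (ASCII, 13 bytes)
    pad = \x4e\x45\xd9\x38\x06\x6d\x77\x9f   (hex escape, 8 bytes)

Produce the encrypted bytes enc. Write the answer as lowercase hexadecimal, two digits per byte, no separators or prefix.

3c20b85c7f5257fc2121bc1831

The 8-byte key repeats, so the effective keystream is 4e 45 d9 38 06 6d 77 9f 4e 45 d9 38 06.
byte 0: 72 XOR 4e = 3c
byte 1: 65 XOR 45 = 20
byte 2: 61 XOR d9 = b8
byte 3: 64 XOR 38 = 5c
byte 4: 79 XOR 06 = 7f
byte 5: 3f XOR 6d = 52
byte 6: 20 XOR 77 = 57
byte 7: 63 XOR 9f = fc
byte 8: 6f XOR 4e = 21
byte 9: 64 XOR 45 = 21
byte 10: 65 XOR d9 = bc
byte 11: 20 XOR 38 = 18
byte 12: 37 XOR 06 = 31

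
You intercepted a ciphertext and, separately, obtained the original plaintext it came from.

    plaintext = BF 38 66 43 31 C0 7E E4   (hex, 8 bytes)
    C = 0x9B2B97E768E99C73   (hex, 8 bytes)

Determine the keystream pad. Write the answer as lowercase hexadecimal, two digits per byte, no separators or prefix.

Since C = plaintext ⊕ pad, XORing both sides with plaintext gives pad = plaintext ⊕ C.
byte 0: 191 XOR 155 =  36
byte 1:  56 XOR  43 =  19
byte 2: 102 XOR 151 = 241
byte 3:  67 XOR 231 = 164
byte 4:  49 XOR 104 =  89
byte 5: 192 XOR 233 =  41
byte 6: 126 XOR 156 = 226
byte 7: 228 XOR 115 = 151

2413f1a45929e297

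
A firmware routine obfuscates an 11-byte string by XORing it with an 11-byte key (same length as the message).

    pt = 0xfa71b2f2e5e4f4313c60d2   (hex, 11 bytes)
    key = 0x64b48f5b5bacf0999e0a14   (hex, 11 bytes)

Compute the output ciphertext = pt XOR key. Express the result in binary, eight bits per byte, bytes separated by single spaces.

10011110 11000101 00111101 10101001 10111110 01001000 00000100 10101000 10100010 01101010 11000110

XOR is its own inverse, so applying the key byte-wise gives the result directly.
fa ^ 64 = 9e
71 ^ b4 = c5
b2 ^ 8f = 3d
f2 ^ 5b = a9
e5 ^ 5b = be
e4 ^ ac = 48
f4 ^ f0 = 04
31 ^ 99 = a8
3c ^ 9e = a2
60 ^ 0a = 6a
d2 ^ 14 = c6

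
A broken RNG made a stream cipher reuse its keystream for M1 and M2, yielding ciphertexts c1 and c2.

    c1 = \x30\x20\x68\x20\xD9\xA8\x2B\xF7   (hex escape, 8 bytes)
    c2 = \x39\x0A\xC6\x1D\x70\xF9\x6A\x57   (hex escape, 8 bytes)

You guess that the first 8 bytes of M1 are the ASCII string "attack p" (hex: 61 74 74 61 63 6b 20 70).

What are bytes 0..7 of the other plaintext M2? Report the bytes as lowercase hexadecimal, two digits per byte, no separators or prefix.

First, c1 ⊕ c2 = (M1 ⊕ K) ⊕ (M2 ⊕ K) = M1 ⊕ M2, so the key drops out. Then M2 = (M1 ⊕ M2) ⊕ M1 over the first 8 bytes.
byte 0: (30 ⊕ 39) ⊕ 61 = 09 ⊕ 61 = 68
byte 1: (20 ⊕ 0a) ⊕ 74 = 2a ⊕ 74 = 5e
byte 2: (68 ⊕ c6) ⊕ 74 = ae ⊕ 74 = da
byte 3: (20 ⊕ 1d) ⊕ 61 = 3d ⊕ 61 = 5c
byte 4: (d9 ⊕ 70) ⊕ 63 = a9 ⊕ 63 = ca
byte 5: (a8 ⊕ f9) ⊕ 6b = 51 ⊕ 6b = 3a
byte 6: (2b ⊕ 6a) ⊕ 20 = 41 ⊕ 20 = 61
byte 7: (f7 ⊕ 57) ⊕ 70 = a0 ⊕ 70 = d0

685eda5cca3a61d0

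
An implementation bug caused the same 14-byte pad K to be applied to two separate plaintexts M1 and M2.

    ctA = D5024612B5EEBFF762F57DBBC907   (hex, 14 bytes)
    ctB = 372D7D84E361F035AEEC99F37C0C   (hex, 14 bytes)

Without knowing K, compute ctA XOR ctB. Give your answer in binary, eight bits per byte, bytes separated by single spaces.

11100010 00101111 00111011 10010110 01010110 10001111 01001111 11000010 11001100 00011001 11100100 01001000 10110101 00001011

ctA ⊕ ctB = (M1 ⊕ K) ⊕ (M2 ⊕ K) = M1 ⊕ M2 — the shared key cancels under XOR.
d5 ^ 37 = e2
02 ^ 2d = 2f
46 ^ 7d = 3b
12 ^ 84 = 96
b5 ^ e3 = 56
ee ^ 61 = 8f
bf ^ f0 = 4f
f7 ^ 35 = c2
62 ^ ae = cc
f5 ^ ec = 19
7d ^ 99 = e4
bb ^ f3 = 48
c9 ^ 7c = b5
07 ^ 0c = 0b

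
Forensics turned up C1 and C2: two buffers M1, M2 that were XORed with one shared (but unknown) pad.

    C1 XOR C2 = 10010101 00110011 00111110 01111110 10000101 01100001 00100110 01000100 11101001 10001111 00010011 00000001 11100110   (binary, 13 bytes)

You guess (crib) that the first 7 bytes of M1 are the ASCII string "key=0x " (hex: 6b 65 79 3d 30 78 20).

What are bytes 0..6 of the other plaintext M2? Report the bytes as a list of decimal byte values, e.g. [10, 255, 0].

Since C1 ⊕ C2 = M1 ⊕ M2, XORing with the guessed M1 bytes yields the corresponding M2 bytes: M2 = (C1 ⊕ C2) ⊕ M1.
95 xor 6b = fe
33 xor 65 = 56
3e xor 79 = 47
7e xor 3d = 43
85 xor 30 = b5
61 xor 78 = 19
26 xor 20 = 06

[254, 86, 71, 67, 181, 25, 6]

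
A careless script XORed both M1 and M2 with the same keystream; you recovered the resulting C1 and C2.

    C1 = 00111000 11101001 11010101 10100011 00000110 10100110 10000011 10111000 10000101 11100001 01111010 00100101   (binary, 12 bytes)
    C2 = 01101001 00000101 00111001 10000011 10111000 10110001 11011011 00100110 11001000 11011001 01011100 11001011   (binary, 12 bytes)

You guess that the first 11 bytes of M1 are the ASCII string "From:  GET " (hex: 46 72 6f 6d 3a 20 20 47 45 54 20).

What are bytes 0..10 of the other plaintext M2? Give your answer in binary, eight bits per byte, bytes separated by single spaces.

00010111 10011110 10000011 01001101 10000100 00110111 01111000 11011001 00001000 01101100 00000110

First, C1 ⊕ C2 = (M1 ⊕ K) ⊕ (M2 ⊕ K) = M1 ⊕ M2, so the key drops out. Then M2 = (M1 ⊕ M2) ⊕ M1 over the first 11 bytes.
byte 0: (38 ^ 69) ^ 46 = 51 ^ 46 = 17
byte 1: (e9 ^ 05) ^ 72 = ec ^ 72 = 9e
byte 2: (d5 ^ 39) ^ 6f = ec ^ 6f = 83
byte 3: (a3 ^ 83) ^ 6d = 20 ^ 6d = 4d
byte 4: (06 ^ b8) ^ 3a = be ^ 3a = 84
byte 5: (a6 ^ b1) ^ 20 = 17 ^ 20 = 37
byte 6: (83 ^ db) ^ 20 = 58 ^ 20 = 78
byte 7: (b8 ^ 26) ^ 47 = 9e ^ 47 = d9
byte 8: (85 ^ c8) ^ 45 = 4d ^ 45 = 08
byte 9: (e1 ^ d9) ^ 54 = 38 ^ 54 = 6c
byte 10: (7a ^ 5c) ^ 20 = 26 ^ 20 = 06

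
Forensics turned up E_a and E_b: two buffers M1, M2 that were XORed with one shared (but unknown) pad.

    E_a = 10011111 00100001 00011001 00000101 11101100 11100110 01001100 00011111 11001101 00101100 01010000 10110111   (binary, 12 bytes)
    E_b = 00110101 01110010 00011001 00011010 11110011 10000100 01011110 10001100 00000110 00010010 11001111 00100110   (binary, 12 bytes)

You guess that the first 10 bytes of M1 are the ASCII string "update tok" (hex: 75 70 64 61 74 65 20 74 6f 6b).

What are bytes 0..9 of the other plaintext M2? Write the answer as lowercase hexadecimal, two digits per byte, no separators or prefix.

df23647e6b0732e7a455

First, E_a ⊕ E_b = (M1 ⊕ K) ⊕ (M2 ⊕ K) = M1 ⊕ M2, so the key drops out. Then M2 = (M1 ⊕ M2) ⊕ M1 over the first 10 bytes.
byte 0: (9f ^ 35) ^ 75 = aa ^ 75 = df
byte 1: (21 ^ 72) ^ 70 = 53 ^ 70 = 23
byte 2: (19 ^ 19) ^ 64 = 00 ^ 64 = 64
byte 3: (05 ^ 1a) ^ 61 = 1f ^ 61 = 7e
byte 4: (ec ^ f3) ^ 74 = 1f ^ 74 = 6b
byte 5: (e6 ^ 84) ^ 65 = 62 ^ 65 = 07
byte 6: (4c ^ 5e) ^ 20 = 12 ^ 20 = 32
byte 7: (1f ^ 8c) ^ 74 = 93 ^ 74 = e7
byte 8: (cd ^ 06) ^ 6f = cb ^ 6f = a4
byte 9: (2c ^ 12) ^ 6b = 3e ^ 6b = 55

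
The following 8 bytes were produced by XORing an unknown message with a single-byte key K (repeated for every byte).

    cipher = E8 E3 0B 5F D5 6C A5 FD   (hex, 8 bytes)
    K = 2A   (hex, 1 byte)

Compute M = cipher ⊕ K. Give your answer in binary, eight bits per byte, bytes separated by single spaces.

11000010 11001001 00100001 01110101 11111111 01000110 10001111 11010111

The 1-byte key repeats, so the effective keystream is 2a 2a 2a 2a 2a 2a 2a 2a.
byte 0: 232 XOR  42 = 194
byte 1: 227 XOR  42 = 201
byte 2:  11 XOR  42 =  33
byte 3:  95 XOR  42 = 117
byte 4: 213 XOR  42 = 255
byte 5: 108 XOR  42 =  70
byte 6: 165 XOR  42 = 143
byte 7: 253 XOR  42 = 215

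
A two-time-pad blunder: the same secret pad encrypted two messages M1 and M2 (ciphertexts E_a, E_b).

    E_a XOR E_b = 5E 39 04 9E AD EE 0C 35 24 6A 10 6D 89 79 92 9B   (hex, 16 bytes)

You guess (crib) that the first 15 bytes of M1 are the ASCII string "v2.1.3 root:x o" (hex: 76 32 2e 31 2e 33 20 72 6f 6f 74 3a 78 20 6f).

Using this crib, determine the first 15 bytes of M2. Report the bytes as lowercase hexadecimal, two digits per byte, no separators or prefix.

Since E_a ⊕ E_b = M1 ⊕ M2, XORing with the guessed M1 bytes yields the corresponding M2 bytes: M2 = (E_a ⊕ E_b) ⊕ M1.
 94 XOR 118 =  40
 57 XOR  50 =  11
  4 XOR  46 =  42
158 XOR  49 = 175
173 XOR  46 = 131
238 XOR  51 = 221
 12 XOR  32 =  44
 53 XOR 114 =  71
 36 XOR 111 =  75
106 XOR 111 =   5
 16 XOR 116 = 100
109 XOR  58 =  87
137 XOR 120 = 241
121 XOR  32 =  89
146 XOR 111 = 253

280b2aaf83dd2c474b056457f159fd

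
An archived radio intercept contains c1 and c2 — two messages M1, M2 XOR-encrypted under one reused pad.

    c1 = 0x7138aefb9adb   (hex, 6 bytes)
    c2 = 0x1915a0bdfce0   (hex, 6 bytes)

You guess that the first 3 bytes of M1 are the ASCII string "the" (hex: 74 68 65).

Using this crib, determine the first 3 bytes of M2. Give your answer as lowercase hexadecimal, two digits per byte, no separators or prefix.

First, c1 ⊕ c2 = (M1 ⊕ K) ⊕ (M2 ⊕ K) = M1 ⊕ M2, so the key drops out. Then M2 = (M1 ⊕ M2) ⊕ M1 over the first 3 bytes.
byte 0: (71 xor 19) xor 74 = 68 xor 74 = 1c
byte 1: (38 xor 15) xor 68 = 2d xor 68 = 45
byte 2: (ae xor a0) xor 65 = 0e xor 65 = 6b

1c456b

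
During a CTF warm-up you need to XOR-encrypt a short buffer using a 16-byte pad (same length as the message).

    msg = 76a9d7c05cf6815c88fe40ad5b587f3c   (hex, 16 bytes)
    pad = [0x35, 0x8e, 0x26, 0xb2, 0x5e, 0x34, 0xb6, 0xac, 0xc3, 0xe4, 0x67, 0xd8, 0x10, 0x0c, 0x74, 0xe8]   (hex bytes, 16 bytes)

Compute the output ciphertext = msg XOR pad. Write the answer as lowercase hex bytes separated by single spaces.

43 27 f1 72 02 c2 37 f0 4b 1a 27 75 4b 54 0b d4

118 ^  53 =  67
169 ^ 142 =  39
215 ^  38 = 241
192 ^ 178 = 114
 92 ^  94 =   2
246 ^  52 = 194
129 ^ 182 =  55
 92 ^ 172 = 240
136 ^ 195 =  75
254 ^ 228 =  26
 64 ^ 103 =  39
173 ^ 216 = 117
 91 ^  16 =  75
 88 ^  12 =  84
127 ^ 116 =  11
 60 ^ 232 = 212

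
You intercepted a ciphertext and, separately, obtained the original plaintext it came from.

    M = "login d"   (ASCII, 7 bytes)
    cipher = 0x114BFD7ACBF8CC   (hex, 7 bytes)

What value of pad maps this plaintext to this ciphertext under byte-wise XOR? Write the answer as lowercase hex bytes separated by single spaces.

7d 24 9a 13 a5 d8 a8

Since cipher = M ⊕ pad, XORing both sides with M gives pad = M ⊕ cipher.
01101100 ⊕ 00010001 = 01111101
01101111 ⊕ 01001011 = 00100100
01100111 ⊕ 11111101 = 10011010
01101001 ⊕ 01111010 = 00010011
01101110 ⊕ 11001011 = 10100101
00100000 ⊕ 11111000 = 11011000
01100100 ⊕ 11001100 = 10101000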